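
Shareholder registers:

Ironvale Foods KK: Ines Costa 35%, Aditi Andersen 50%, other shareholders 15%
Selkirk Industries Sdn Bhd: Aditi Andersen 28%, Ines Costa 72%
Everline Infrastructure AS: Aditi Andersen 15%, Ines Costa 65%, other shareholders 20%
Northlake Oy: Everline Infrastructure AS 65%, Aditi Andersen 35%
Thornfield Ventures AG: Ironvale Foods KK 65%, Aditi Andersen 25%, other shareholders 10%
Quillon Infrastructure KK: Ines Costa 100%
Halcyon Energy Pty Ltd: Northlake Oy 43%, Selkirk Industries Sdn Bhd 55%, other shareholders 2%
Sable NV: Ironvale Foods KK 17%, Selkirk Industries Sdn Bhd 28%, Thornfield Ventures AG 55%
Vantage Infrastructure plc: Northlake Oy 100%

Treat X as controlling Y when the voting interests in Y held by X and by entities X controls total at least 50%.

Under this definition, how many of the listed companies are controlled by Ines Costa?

6

Ines holds 72% of Selkirk, so Ines controls Selkirk.
Ines holds 65% of Everline, so Ines controls Everline.
Everline holds 65% of Northlake, so Ines controls Northlake.
Ines holds 100% of Quillon, so Ines controls Quillon.
Northlake and Selkirk together hold 43% + 55% = 98% of Halcyon, so Ines controls Halcyon.
Northlake holds 100% of Vantage, so Ines controls Vantage.
No other company's threshold is met.
Ines controls 6 companies.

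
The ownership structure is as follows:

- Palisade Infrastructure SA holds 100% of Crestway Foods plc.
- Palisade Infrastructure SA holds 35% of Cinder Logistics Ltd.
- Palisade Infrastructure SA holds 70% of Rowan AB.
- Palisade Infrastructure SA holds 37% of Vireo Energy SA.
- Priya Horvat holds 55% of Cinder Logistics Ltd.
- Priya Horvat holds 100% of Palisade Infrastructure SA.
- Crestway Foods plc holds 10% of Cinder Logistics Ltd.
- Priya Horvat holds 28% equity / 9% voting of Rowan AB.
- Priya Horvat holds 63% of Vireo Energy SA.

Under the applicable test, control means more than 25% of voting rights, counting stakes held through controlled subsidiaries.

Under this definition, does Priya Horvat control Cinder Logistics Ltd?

Priya holds 100% of Palisade, so Priya controls Palisade.
Palisade holds 100% of Crestway, so Priya controls Crestway.
Crestway and Palisade and Priya together hold 10% + 35% + 55% = 100% of Cinder, so Priya controls Cinder.

Yes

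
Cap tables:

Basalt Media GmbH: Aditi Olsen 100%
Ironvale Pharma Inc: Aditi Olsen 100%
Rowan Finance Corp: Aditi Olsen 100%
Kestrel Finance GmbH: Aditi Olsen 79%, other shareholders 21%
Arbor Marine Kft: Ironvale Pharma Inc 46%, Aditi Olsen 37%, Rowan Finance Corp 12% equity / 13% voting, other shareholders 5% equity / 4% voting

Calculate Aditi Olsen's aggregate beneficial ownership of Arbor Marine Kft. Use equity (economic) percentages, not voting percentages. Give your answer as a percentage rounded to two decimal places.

Aditi reaches Arbor along 3 paths.
Via Ironvale: 100% × 46% = 46%.
Direct stake: 37% = 37%.
Via Rowan: 100% × 12% = 12%.
Total: 46% + 37% + 12% = 95%.
Rounded: 95.00%.

95.00%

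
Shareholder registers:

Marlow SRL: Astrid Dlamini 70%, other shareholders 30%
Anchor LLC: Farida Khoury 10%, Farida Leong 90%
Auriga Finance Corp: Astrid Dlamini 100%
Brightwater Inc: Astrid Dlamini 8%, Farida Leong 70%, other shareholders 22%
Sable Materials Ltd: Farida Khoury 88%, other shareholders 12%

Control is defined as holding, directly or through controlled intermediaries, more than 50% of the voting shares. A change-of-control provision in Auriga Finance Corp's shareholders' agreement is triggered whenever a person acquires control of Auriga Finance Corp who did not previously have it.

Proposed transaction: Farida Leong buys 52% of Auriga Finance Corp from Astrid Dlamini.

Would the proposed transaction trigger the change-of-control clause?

Yes

The purchase adds only to Farida Leong's holdings (Astrid's stake shrinks), so Farida Leong is the only person who could newly come to control Auriga.
Farida Leong holds 90% of Anchor, so Farida Leong controls Anchor.
Farida Leong holds 70% of Brightwater, so Farida Leong controls Brightwater.
Neither Farida Leong nor any entity Farida Leong controls holds any voting interest in Auriga.
So before the transaction, Farida Leong does not control Auriga.
After the purchase, Farida Leong holds 52% of Auriga directly, and Astrid's stake falls to 48%.
Farida Leong holds 52% of Auriga, so Farida Leong controls Auriga.
Farida Leong did not control Auriga before and does after, so the clause is triggered.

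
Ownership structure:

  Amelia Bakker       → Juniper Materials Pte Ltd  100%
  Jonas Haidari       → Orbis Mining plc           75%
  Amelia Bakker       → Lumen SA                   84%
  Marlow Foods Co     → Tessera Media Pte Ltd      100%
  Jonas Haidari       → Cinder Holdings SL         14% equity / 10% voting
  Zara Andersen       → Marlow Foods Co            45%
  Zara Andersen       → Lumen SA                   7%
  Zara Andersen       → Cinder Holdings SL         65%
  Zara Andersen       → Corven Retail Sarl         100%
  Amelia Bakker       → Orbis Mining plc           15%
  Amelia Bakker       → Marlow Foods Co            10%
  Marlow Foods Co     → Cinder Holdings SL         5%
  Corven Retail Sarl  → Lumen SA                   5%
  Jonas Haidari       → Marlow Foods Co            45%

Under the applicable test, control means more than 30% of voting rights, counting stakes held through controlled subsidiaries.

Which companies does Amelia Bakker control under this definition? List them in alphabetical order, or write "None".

Amelia holds 100% of Juniper, so Amelia controls Juniper.
Amelia holds 84% of Lumen, so Amelia controls Lumen.
No other company's threshold is met.

Juniper Materials Pte Ltd, Lumen SA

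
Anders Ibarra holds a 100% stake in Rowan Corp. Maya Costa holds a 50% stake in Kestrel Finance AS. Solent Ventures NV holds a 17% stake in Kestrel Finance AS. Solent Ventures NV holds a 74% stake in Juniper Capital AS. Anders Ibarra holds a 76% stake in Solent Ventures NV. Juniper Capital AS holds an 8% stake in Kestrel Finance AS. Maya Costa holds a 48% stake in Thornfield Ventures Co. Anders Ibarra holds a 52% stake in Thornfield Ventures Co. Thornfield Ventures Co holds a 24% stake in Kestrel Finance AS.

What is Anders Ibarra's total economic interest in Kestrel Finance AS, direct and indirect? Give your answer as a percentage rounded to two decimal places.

29.90%

Anders reaches Kestrel along 3 paths.
Via Thornfield: 52% × 24% = 12.48%.
Via Solent → Juniper: 76% × 74% × 8% = 4.4992%.
Via Solent: 76% × 17% = 12.92%.
Total: 12.48% + 4.4992% + 12.92% = 29.8992%.
Rounded: 29.90%.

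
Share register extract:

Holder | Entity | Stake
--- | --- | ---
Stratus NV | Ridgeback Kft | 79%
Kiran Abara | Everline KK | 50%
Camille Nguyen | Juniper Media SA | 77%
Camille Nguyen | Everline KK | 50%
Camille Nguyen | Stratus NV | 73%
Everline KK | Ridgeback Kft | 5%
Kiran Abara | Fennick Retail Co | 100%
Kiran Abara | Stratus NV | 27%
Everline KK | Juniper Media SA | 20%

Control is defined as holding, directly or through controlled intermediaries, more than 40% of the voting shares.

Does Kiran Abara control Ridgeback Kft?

No

Kiran holds 50% of Everline, so Kiran controls Everline.
Kiran holds 100% of Fennick, so Kiran controls Fennick.
In Ridgeback, Kiran's side holds only 5%, not > 40%.
So Kiran does not control Ridgeback.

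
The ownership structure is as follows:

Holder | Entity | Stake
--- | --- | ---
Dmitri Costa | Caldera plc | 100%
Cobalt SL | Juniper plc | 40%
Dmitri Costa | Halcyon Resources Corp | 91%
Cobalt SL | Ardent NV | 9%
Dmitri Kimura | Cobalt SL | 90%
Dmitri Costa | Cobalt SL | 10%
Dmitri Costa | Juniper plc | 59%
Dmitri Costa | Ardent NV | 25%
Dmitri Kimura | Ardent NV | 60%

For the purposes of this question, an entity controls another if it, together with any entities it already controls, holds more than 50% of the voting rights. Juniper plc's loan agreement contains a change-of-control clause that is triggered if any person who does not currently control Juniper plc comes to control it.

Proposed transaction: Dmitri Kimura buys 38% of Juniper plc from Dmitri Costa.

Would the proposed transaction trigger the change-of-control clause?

Yes

The purchase adds only to Dmitri Kimura's holdings (Dmitri Costa's stake shrinks), so Dmitri Kimura is the only person who could newly come to control Juniper.
Dmitri Kimura holds 90% of Cobalt, so Dmitri Kimura controls Cobalt.
Cobalt and Dmitri Kimura together hold 9% + 60% = 69% of Ardent, so Dmitri Kimura controls Ardent.
In Juniper, Dmitri Kimura's side holds only 40%, not > 50%.
So before the transaction, Dmitri Kimura does not control Juniper.
After the purchase, Dmitri Kimura holds 38% of Juniper directly, and Dmitri Costa's stake falls to 21%.
Cobalt and Dmitri Kimura together hold 40% + 38% = 78% of Juniper, so Dmitri Kimura controls Juniper.
Dmitri Kimura did not control Juniper before and does after, so the clause is triggered.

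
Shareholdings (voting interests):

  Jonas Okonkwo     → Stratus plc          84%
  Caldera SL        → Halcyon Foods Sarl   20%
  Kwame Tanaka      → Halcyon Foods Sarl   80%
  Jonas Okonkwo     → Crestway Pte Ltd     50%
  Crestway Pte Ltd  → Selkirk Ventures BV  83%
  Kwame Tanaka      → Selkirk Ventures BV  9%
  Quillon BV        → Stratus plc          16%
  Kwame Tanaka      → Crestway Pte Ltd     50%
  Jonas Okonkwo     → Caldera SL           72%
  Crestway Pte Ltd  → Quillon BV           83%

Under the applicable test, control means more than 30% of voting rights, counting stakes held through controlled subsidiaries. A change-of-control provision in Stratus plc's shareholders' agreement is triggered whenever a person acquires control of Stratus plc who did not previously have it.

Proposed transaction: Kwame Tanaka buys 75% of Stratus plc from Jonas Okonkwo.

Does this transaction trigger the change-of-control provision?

Yes

The purchase adds only to Kwame's holdings (Jonas's stake shrinks), so Kwame is the only person who could newly come to control Stratus.
Kwame holds 50% of Crestway, so Kwame controls Crestway.
Crestway holds 83% of Quillon, so Kwame controls Quillon.
Crestway and Kwame together hold 83% + 9% = 92% of Selkirk, so Kwame controls Selkirk.
Kwame holds 80% of Halcyon, so Kwame controls Halcyon.
In Stratus, Kwame's side holds only 16%, not > 30%.
So before the transaction, Kwame does not control Stratus.
After the purchase, Kwame holds 75% of Stratus directly, and Jonas's stake falls to 9%.
Quillon and Kwame together hold 16% + 75% = 91% of Stratus, so Kwame controls Stratus.
Kwame did not control Stratus before and does after, so the clause is triggered.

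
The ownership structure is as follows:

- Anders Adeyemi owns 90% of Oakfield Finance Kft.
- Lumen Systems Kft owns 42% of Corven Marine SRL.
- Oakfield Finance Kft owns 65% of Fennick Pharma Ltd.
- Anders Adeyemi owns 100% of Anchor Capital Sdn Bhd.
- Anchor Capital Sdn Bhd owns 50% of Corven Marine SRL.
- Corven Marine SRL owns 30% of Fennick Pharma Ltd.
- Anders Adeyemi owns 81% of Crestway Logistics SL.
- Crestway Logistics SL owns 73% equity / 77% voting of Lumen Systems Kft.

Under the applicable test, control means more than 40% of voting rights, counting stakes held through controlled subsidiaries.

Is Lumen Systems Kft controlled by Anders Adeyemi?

Anders holds 81% of Crestway, so Anders controls Crestway.
Crestway holds 77% of Lumen, so Anders controls Lumen.

Yes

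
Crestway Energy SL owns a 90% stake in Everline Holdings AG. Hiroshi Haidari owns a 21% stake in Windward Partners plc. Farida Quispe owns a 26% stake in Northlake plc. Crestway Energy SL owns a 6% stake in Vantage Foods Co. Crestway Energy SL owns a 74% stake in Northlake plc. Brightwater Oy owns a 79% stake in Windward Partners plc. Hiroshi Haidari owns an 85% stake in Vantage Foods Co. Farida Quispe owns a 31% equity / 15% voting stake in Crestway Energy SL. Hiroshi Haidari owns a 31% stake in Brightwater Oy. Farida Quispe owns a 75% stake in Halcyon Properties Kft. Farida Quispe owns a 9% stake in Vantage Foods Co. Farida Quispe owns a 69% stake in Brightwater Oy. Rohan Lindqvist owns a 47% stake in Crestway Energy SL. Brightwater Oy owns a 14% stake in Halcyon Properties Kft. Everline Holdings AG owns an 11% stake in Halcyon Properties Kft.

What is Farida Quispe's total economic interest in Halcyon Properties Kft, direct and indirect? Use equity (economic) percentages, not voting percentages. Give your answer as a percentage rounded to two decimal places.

87.73%

Farida reaches Halcyon along 3 paths.
Via Crestway → Everline: 31% × 90% × 11% = 3.069%.
Via Brightwater: 69% × 14% = 9.66%.
Direct stake: 75% = 75%.
Total: 3.069% + 9.66% + 75% = 87.729%.
Rounded: 87.73%.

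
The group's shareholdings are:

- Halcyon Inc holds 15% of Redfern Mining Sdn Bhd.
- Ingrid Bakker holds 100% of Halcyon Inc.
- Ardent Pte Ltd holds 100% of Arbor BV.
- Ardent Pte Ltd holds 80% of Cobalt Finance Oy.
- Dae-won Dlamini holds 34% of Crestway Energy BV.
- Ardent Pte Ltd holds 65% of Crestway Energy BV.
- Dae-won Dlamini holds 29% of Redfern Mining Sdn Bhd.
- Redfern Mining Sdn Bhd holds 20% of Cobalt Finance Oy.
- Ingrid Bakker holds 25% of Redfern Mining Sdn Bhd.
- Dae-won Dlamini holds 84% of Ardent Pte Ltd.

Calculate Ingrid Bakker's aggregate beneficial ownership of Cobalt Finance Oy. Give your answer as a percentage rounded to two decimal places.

Ingrid reaches Cobalt along 2 paths.
Via Halcyon → Redfern: 100% × 15% × 20% = 3%.
Via Redfern: 25% × 20% = 5%.
Total: 3% + 5% = 8%.
Rounded: 8.00%.

8.00%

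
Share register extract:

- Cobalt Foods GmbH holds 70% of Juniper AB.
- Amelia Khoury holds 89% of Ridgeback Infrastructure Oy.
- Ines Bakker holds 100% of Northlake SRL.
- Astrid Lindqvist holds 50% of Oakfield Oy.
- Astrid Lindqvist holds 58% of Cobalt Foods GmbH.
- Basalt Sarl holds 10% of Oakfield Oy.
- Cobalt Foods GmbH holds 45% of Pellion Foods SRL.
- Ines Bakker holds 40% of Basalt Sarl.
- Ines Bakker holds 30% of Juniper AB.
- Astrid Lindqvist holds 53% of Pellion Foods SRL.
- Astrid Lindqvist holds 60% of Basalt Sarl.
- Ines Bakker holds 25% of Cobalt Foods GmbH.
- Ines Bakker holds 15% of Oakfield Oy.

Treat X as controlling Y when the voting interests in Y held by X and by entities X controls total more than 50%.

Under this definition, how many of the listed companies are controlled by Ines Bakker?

1

Ines holds 100% of Northlake, so Ines controls Northlake.
No other company's threshold is met.
Ines controls 1 company.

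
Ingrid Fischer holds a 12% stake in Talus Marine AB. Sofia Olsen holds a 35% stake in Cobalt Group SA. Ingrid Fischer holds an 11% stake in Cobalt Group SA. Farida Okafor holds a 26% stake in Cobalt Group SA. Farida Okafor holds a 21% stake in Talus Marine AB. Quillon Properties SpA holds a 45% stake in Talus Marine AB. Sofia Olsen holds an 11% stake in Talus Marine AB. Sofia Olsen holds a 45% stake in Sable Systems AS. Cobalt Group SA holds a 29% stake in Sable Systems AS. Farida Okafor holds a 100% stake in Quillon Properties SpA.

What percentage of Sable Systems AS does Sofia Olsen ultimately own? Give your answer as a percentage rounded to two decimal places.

Sofia reaches Sable along 2 paths.
Via Cobalt: 35% × 29% = 10.15%.
Direct stake: 45% = 45%.
Total: 10.15% + 45% = 55.15%.

55.15%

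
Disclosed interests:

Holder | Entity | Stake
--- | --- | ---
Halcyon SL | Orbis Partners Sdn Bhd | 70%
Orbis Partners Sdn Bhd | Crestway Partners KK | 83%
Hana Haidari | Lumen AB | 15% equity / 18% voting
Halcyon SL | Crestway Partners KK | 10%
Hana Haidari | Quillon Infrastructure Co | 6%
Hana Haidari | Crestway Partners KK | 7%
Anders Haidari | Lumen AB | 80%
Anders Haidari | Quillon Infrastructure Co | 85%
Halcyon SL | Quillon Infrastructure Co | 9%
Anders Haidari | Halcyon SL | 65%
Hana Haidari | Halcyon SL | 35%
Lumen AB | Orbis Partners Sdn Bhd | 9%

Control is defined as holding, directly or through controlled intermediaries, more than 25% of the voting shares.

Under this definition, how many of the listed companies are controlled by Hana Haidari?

3

Hana holds 35% of Halcyon, so Hana controls Halcyon.
Halcyon holds 70% of Orbis, so Hana controls Orbis.
Hana and Orbis and Halcyon together hold 7% + 83% + 10% = 100% of Crestway, so Hana controls Crestway.
No other company's threshold is met.
Hana controls 3 companies.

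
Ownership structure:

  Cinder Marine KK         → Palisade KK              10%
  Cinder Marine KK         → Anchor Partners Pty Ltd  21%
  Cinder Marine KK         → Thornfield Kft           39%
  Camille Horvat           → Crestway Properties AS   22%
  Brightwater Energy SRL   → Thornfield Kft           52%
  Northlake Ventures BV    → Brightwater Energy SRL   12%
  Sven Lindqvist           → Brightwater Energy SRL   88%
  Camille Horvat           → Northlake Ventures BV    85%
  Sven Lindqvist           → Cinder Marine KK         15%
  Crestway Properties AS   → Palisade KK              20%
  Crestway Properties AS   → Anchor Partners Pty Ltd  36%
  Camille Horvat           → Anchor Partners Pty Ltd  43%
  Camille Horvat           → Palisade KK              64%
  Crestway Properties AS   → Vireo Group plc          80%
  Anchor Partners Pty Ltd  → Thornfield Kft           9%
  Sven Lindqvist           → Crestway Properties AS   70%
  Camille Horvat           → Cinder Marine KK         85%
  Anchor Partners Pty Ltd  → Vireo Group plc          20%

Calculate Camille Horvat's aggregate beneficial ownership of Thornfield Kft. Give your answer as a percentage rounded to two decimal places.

Camille reaches Thornfield along 5 paths.
Via Northlake → Brightwater: 85% × 12% × 52% = 5.304%.
Via Cinder: 85% × 39% = 33.15%.
Via Crestway → Anchor: 22% × 36% × 9% = 0.7128%.
Via Anchor: 43% × 9% = 3.87%.
Via Cinder → Anchor: 85% × 21% × 9% = 1.6065%.
Total: 5.304% + 33.15% + 0.7128% + 3.87% + 1.6065% = 44.6433%.
Rounded: 44.64%.

44.64%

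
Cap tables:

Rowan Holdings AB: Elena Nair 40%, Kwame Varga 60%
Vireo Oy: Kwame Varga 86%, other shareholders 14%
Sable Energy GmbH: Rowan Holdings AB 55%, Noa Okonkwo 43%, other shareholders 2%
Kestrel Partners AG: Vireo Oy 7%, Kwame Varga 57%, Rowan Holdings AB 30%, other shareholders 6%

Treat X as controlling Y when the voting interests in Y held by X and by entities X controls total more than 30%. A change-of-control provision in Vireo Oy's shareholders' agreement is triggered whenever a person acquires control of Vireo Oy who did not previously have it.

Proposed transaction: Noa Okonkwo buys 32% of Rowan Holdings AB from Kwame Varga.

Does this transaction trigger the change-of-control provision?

The purchase adds only to Noa's holdings (Kwame's stake shrinks), so Noa is the only person who could newly come to control Vireo.
Noa holds 43% of Sable, so Noa controls Sable.
Neither Noa nor any entity Noa controls holds any voting interest in Vireo.
So before the transaction, Noa does not control Vireo.
After the purchase, Noa holds 32% of Rowan directly, and Kwame's stake falls to 28%.
Noa holds 32% of Rowan, so Noa controls Rowan.
Rowan and Noa together hold 55% + 43% = 98% of Sable, so Noa controls Sable.
After the transaction, neither Noa nor any entity Noa controls holds a voting interest in Vireo, so Noa still does not control it.
No new person acquires control, so the clause is not triggered.

No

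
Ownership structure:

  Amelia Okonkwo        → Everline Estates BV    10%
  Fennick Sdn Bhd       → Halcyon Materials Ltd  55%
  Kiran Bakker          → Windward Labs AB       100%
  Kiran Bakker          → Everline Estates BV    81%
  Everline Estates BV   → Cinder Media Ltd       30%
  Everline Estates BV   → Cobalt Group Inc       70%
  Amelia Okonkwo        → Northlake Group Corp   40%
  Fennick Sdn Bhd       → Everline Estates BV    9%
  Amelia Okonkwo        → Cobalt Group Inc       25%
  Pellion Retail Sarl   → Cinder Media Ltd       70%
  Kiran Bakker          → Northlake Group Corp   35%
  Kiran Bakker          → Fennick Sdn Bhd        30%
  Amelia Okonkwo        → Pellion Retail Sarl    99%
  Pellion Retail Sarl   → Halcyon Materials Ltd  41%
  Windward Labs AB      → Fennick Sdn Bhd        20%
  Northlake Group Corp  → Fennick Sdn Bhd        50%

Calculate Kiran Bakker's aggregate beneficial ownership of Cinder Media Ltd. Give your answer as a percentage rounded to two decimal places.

26.12%

Kiran reaches Cinder along 4 paths.
Via Northlake → Fennick → Everline: 35% × 50% × 9% × 30% = 0.4725%.
Via Windward → Fennick → Everline: 100% × 20% × 9% × 30% = 0.54%.
Via Fennick → Everline: 30% × 9% × 30% = 0.81%.
Via Everline: 81% × 30% = 24.3%.
Total: 0.4725% + 0.54% + 0.81% + 24.3% = 26.1225%.
Rounded: 26.12%.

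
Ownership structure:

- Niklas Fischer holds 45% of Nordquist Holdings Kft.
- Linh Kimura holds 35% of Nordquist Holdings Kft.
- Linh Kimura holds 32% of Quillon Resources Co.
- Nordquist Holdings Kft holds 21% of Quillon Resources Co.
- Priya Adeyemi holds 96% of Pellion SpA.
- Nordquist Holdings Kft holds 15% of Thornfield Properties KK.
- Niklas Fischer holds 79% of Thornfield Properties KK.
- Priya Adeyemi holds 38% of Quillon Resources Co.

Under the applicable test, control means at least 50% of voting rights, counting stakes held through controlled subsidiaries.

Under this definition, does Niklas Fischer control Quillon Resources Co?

Niklas holds 79% of Thornfield, so Niklas controls Thornfield.
Neither Niklas nor any entity Niklas controls holds any voting interest in Quillon.
So Niklas does not control Quillon.

No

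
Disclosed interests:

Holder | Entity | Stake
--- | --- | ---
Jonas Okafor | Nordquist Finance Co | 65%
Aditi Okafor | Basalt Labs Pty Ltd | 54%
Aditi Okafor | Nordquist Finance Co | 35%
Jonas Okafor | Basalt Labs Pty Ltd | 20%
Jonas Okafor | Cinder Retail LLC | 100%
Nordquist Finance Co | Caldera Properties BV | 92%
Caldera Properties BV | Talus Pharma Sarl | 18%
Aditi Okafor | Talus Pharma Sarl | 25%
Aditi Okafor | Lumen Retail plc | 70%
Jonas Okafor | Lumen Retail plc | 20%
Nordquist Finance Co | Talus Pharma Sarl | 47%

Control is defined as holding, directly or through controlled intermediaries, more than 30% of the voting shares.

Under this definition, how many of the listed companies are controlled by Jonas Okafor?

Jonas holds 100% of Cinder, so Jonas controls Cinder.
Jonas holds 65% of Nordquist, so Jonas controls Nordquist.
Nordquist holds 92% of Caldera, so Jonas controls Caldera.
Caldera and Nordquist together hold 18% + 47% = 65% of Talus, so Jonas controls Talus.
No other company's threshold is met.
Jonas controls 4 companies.

4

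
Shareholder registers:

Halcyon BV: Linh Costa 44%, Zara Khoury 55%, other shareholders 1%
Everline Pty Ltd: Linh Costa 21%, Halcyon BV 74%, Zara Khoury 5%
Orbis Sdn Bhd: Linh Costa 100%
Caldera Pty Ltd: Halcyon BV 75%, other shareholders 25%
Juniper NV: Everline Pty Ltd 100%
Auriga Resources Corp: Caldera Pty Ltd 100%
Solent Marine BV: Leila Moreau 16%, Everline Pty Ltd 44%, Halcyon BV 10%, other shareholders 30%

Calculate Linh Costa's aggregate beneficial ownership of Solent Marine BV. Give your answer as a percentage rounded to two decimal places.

27.97%

Linh reaches Solent along 3 paths.
Via Everline: 21% × 44% = 9.24%.
Via Halcyon → Everline: 44% × 74% × 44% = 14.3264%.
Via Halcyon: 44% × 10% = 4.4%.
Total: 9.24% + 14.3264% + 4.4% = 27.9664%.
Rounded: 27.97%.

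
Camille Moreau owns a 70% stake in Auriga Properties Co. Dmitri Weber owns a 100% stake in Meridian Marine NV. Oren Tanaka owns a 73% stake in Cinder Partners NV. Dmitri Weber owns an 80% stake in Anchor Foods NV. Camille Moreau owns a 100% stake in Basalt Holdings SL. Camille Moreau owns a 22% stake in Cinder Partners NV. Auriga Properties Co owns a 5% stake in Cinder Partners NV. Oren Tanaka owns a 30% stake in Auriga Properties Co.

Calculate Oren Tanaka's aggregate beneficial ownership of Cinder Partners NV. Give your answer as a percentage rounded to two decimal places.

Oren reaches Cinder along 2 paths.
Direct stake: 73% = 73%.
Via Auriga: 30% × 5% = 1.5%.
Total: 73% + 1.5% = 74.5%.
Rounded: 74.50%.

74.50%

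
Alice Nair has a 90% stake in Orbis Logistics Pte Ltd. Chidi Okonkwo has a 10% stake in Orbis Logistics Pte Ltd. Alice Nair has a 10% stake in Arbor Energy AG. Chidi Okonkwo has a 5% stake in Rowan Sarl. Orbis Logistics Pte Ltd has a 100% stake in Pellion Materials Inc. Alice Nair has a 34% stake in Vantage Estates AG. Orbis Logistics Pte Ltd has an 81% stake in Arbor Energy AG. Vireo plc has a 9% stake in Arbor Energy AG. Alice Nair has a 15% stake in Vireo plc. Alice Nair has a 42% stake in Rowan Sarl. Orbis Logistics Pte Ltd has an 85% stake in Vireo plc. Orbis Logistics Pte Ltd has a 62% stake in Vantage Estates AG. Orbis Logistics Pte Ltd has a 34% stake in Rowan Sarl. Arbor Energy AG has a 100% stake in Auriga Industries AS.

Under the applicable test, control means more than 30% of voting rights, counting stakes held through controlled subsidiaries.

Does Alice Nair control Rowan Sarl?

Alice holds 90% of Orbis, so Alice controls Orbis.
Alice and Orbis together hold 42% + 34% = 76% of Rowan, so Alice controls Rowan.

Yes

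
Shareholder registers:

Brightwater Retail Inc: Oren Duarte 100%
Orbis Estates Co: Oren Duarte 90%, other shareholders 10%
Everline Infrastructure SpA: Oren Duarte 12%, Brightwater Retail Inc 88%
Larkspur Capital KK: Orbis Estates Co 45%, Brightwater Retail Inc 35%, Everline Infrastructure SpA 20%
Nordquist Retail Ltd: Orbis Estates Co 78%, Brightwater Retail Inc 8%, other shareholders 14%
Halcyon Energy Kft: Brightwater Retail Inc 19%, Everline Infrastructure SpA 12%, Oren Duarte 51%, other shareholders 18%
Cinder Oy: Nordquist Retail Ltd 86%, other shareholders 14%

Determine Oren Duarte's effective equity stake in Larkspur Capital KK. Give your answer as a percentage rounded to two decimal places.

Oren reaches Larkspur along 4 paths.
Via Orbis: 90% × 45% = 40.5%.
Via Brightwater: 100% × 35% = 35%.
Via Everline: 12% × 20% = 2.4%.
Via Brightwater → Everline: 100% × 88% × 20% = 17.6%.
Total: 40.5% + 35% + 2.4% + 17.6% = 95.5%.
Rounded: 95.50%.

95.50%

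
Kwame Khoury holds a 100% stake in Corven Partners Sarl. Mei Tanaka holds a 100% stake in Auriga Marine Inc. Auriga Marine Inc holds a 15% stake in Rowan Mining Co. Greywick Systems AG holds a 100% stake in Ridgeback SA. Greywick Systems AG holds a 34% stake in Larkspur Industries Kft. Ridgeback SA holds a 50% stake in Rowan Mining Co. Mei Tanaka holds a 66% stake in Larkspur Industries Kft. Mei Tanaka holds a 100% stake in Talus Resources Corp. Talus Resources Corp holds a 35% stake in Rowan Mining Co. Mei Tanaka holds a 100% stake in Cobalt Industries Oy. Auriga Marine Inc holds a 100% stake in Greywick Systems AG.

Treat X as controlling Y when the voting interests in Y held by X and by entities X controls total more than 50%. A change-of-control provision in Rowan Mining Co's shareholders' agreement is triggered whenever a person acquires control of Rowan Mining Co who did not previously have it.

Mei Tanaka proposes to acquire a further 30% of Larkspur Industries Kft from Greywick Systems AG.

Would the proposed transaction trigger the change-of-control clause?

The purchase adds only to Mei's holdings (Greywick's stake shrinks), so Mei is the only person who could newly come to control Rowan.
Mei holds 100% of Auriga, so Mei controls Auriga.
Auriga holds 100% of Greywick, so Mei controls Greywick.
Greywick holds 100% of Ridgeback, so Mei controls Ridgeback.
Mei holds 100% of Talus, so Mei controls Talus.
Talus and Ridgeback and Auriga together hold 35% + 50% + 15% = 100% of Rowan, so Mei controls Rowan.
So Mei already controls Rowan before the transaction.
After the purchase, Mei's direct stake in Larkspur rises to 66% + 30% = 96%, and Greywick's stake falls to 4%.
Mei controlled Rowan already, so this is not a new person acquiring control; every other person's position is unchanged or reduced.
No new person acquires control, so the clause is not triggered.

No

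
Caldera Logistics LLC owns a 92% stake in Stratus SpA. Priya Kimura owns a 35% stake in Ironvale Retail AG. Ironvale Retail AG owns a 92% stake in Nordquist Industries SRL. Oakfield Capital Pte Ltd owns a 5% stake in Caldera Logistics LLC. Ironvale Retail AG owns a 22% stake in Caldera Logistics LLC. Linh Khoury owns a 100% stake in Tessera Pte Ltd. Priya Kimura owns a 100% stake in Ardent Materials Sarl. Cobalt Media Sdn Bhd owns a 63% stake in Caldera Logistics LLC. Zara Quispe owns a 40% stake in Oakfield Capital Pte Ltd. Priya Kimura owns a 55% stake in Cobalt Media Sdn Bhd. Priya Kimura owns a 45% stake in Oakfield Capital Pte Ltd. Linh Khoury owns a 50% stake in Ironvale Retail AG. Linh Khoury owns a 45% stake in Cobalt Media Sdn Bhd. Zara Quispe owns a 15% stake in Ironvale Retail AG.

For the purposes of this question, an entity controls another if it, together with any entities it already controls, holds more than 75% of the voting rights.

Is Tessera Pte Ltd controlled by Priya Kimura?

Priya holds 100% of Ardent, so Priya controls Ardent.
Neither Priya nor any entity Priya controls holds any voting interest in Tessera.
So Priya does not control Tessera.

No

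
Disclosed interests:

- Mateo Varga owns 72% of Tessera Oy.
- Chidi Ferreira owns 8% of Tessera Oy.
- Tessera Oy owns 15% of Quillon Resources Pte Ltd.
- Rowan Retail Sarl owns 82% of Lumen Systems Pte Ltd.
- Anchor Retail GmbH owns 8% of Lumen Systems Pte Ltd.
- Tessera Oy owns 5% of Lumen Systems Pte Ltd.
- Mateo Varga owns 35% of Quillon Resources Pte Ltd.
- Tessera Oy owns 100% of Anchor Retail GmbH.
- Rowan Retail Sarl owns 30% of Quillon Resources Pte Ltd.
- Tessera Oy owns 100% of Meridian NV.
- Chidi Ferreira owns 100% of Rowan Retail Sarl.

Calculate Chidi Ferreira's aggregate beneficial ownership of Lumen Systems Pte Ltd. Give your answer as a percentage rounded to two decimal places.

Chidi reaches Lumen along 3 paths.
Via Rowan: 100% × 82% = 82%.
Via Tessera: 8% × 5% = 0.4%.
Via Tessera → Anchor: 8% × 100% × 8% = 0.64%.
Total: 82% + 0.4% + 0.64% = 83.04%.

83.04%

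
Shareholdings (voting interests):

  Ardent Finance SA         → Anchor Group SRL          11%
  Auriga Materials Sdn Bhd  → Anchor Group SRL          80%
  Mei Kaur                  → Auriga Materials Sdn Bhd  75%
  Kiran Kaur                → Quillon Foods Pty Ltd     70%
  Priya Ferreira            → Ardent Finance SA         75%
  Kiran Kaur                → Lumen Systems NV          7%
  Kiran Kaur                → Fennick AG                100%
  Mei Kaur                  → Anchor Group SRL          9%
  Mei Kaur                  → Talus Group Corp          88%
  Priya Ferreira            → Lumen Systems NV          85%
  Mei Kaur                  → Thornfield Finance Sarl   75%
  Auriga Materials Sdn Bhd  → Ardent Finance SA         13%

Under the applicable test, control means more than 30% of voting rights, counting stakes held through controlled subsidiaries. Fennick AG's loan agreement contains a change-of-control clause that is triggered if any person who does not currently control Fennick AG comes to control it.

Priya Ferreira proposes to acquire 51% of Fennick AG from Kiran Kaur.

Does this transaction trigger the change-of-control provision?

Yes

The purchase adds only to Priya's holdings (Kiran's stake shrinks), so Priya is the only person who could newly come to control Fennick.
Priya holds 75% of Ardent, so Priya controls Ardent.
Priya holds 85% of Lumen, so Priya controls Lumen.
Neither Priya nor any entity Priya controls holds any voting interest in Fennick.
So before the transaction, Priya does not control Fennick.
After the purchase, Priya holds 51% of Fennick directly, and Kiran's stake falls to 49%.
Priya holds 51% of Fennick, so Priya controls Fennick.
Priya did not control Fennick before and does after, so the clause is triggered.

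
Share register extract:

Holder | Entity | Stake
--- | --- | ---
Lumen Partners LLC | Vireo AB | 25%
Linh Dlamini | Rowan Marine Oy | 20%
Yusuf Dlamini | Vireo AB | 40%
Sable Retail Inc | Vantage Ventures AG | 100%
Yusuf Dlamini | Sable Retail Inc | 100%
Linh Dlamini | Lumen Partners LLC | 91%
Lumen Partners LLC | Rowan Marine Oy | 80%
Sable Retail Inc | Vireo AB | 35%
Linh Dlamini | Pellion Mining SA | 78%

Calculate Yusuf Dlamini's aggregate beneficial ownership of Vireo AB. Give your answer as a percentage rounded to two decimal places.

Yusuf reaches Vireo along 2 paths.
Direct stake: 40% = 40%.
Via Sable: 100% × 35% = 35%.
Total: 40% + 35% = 75%.
Rounded: 75.00%.

75.00%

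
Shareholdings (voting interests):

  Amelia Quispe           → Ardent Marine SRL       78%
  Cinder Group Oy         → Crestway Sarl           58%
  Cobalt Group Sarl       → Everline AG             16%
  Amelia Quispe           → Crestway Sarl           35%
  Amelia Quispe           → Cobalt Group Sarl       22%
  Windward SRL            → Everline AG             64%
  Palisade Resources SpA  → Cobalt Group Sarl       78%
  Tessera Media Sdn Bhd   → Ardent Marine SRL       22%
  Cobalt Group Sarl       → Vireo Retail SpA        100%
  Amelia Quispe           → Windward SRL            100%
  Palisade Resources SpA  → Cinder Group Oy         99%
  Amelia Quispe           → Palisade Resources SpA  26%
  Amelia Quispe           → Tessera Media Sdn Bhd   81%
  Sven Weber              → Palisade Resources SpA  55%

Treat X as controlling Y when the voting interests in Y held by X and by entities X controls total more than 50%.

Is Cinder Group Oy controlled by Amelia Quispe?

Amelia holds 100% of Windward, so Amelia controls Windward.
Windward holds 64% of Everline, so Amelia controls Everline.
Amelia holds 81% of Tessera, so Amelia controls Tessera.
Amelia and Tessera together hold 78% + 22% = 100% of Ardent, so Amelia controls Ardent.
Neither Amelia nor any entity Amelia controls holds any voting interest in Cinder.
So Amelia does not control Cinder.

No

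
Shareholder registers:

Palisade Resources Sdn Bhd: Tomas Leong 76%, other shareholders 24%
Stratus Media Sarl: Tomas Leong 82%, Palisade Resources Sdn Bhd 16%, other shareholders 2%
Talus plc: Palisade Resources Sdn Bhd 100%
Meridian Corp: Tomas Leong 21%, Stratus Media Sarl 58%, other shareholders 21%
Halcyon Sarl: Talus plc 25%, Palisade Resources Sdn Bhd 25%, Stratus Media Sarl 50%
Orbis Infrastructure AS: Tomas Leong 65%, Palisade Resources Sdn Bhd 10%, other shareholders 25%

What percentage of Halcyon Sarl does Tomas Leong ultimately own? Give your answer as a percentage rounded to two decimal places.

Tomas reaches Halcyon along 4 paths.
Via Palisade → Talus: 76% × 100% × 25% = 19%.
Via Palisade: 76% × 25% = 19%.
Via Stratus: 82% × 50% = 41%.
Via Palisade → Stratus: 76% × 16% × 50% = 6.08%.
Total: 19% + 19% + 41% + 6.08% = 85.08%.

85.08%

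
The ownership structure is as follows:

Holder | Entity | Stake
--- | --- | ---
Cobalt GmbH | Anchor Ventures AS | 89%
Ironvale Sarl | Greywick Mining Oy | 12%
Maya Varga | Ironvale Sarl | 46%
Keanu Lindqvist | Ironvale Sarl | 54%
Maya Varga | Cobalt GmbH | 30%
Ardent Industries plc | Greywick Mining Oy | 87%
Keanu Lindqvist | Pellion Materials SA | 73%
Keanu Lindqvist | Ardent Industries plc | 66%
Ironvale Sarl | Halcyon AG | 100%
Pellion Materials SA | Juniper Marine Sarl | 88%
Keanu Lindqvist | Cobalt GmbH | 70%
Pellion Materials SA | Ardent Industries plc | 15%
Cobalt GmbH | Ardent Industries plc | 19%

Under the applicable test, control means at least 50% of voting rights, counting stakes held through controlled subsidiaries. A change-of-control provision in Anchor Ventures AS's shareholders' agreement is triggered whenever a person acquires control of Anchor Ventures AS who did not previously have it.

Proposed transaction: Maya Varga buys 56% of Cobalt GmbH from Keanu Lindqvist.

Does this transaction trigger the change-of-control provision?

The purchase adds only to Maya's holdings (Keanu's stake shrinks), so Maya is the only person who could newly come to control Anchor.
Maya's largest direct stake is 46% in Ironvale, which does not meet the threshold, so Maya controls no company.
Neither Maya nor any entity Maya controls holds any voting interest in Anchor.
So before the transaction, Maya does not control Anchor.
After the purchase, Maya's direct stake in Cobalt rises to 30% + 56% = 86%, and Keanu's stake falls to 14%.
Maya holds 86% of Cobalt, so Maya controls Cobalt.
Cobalt holds 89% of Anchor, so Maya controls Anchor.
Maya did not control Anchor before and does after, so the clause is triggered.

Yes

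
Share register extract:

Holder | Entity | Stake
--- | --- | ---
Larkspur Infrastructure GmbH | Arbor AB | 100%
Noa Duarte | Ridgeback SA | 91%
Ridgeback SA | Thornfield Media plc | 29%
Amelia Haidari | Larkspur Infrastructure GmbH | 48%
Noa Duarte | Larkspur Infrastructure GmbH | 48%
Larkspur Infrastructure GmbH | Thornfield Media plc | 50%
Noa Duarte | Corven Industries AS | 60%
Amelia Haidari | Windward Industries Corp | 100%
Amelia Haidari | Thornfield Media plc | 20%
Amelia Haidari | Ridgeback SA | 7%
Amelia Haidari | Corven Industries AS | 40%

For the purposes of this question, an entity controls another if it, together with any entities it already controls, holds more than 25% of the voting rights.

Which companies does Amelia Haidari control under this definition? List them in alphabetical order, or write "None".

Amelia holds 48% of Larkspur, so Amelia controls Larkspur.
Amelia holds 40% of Corven, so Amelia controls Corven.
Larkspur holds 100% of Arbor, so Amelia controls Arbor.
Amelia holds 100% of Windward, so Amelia controls Windward.
Amelia and Larkspur together hold 20% + 50% = 70% of Thornfield, so Amelia controls Thornfield.
No other company's threshold is met.

Arbor AB, Corven Industries AS, Larkspur Infrastructure GmbH, Thornfield Media plc, Windward Industries Corp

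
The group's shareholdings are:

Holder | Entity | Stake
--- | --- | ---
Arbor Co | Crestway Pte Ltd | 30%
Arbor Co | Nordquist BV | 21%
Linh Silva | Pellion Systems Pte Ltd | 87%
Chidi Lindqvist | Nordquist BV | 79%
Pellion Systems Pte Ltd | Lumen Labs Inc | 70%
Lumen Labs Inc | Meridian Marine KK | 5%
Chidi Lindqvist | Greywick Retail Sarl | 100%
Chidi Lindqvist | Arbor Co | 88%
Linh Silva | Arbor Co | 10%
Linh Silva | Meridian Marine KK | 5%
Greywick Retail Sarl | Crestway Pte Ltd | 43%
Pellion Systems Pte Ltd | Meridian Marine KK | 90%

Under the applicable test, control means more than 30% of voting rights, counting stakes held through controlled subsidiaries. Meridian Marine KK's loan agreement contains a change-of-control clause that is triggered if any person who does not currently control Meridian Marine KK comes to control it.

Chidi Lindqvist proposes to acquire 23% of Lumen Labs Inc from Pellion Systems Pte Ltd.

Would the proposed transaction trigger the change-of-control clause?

The purchase adds only to Chidi's holdings (Pellion's stake shrinks), so Chidi is the only person who could newly come to control Meridian.
Chidi holds 88% of Arbor, so Chidi controls Arbor.
Chidi holds 100% of Greywick, so Chidi controls Greywick.
Chidi and Arbor together hold 79% + 21% = 100% of Nordquist, so Chidi controls Nordquist.
Greywick and Arbor together hold 43% + 30% = 73% of Crestway, so Chidi controls Crestway.
Neither Chidi nor any entity Chidi controls holds any voting interest in Meridian.
So before the transaction, Chidi does not control Meridian.
After the purchase, Chidi holds 23% of Lumen directly, and Pellion's stake falls to 47%.
Chidi's side now holds 23% of Lumen, not > 30%, so Chidi still does not control Lumen.
After the transaction, neither Chidi nor any entity Chidi controls holds a voting interest in Meridian, so Chidi still does not control it.
No new person acquires control, so the clause is not triggered.

No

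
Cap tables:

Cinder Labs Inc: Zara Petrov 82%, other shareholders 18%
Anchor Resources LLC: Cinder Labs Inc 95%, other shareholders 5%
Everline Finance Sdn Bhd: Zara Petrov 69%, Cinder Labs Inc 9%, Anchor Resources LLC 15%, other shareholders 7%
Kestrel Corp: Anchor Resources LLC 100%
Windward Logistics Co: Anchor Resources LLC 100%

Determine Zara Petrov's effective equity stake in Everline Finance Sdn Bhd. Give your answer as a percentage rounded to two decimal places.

88.07%

Zara reaches Everline along 3 paths.
Direct stake: 69% = 69%.
Via Cinder: 82% × 9% = 7.38%.
Via Cinder → Anchor: 82% × 95% × 15% = 11.685%.
Total: 69% + 7.38% + 11.685% = 88.065%.
Rounded: 88.07%.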